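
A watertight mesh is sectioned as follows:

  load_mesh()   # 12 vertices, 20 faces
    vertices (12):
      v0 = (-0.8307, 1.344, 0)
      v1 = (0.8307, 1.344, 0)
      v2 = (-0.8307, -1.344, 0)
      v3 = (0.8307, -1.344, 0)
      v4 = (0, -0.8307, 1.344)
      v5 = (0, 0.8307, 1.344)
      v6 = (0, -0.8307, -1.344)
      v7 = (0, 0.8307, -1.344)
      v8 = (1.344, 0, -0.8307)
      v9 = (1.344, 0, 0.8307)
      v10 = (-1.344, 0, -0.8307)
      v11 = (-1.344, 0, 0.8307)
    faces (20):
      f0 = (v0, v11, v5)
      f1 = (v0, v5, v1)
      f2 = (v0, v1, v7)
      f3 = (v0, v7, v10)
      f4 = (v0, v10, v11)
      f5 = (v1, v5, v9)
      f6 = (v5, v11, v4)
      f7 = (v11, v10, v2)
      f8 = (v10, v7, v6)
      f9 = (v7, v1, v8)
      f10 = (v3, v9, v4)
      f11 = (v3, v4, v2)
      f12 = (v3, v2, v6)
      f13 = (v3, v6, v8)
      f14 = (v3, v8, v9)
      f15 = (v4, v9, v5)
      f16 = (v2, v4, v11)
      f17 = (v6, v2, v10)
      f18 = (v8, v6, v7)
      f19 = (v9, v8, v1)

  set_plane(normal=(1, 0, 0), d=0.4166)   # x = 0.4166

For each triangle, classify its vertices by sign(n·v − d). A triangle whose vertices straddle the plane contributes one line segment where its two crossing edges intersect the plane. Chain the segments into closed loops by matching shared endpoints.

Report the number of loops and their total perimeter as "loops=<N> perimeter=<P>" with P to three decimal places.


Straddling triangles (10 of 20):
  (v0,v5,v1) [--+] → (0.4166, 1.08812, 0.669978)–(0.4166, 1.344, 0)  len=0.7172
  (v0,v1,v7) [-+-] → (0.4166, 1.344, 0)–(0.4166, 1.08812, -0.669978)  len=0.7172
  (v1,v5,v9) [+-+] → (0.4166, 1.08812, 0.669978)–(0.4166, 0.573208, 1.18489)  len=0.7282
  (v7,v1,v8) [-++] → (0.4166, 1.08812, -0.669978)–(0.4166, 0.573208, -1.18489)  len=0.7282
  (v3,v9,v4) [++-] → (0.4166, -0.573208, 1.18489)–(0.4166, -1.08812, 0.669978)  len=0.7282
  (v3,v4,v2) [+--] → (0.4166, -1.08812, 0.669978)–(0.4166, -1.344, 0)  len=0.7172
  (v3,v2,v6) [+--] → (0.4166, -1.344, 0)–(0.4166, -1.08812, -0.669978)  len=0.7172
  (v3,v6,v8) [+-+] → (0.4166, -1.08812, -0.669978)–(0.4166, -0.573208, -1.18489)  len=0.7282
  (v4,v9,v5) [-+-] → (0.4166, -0.573208, 1.18489)–(0.4166, 0.573208, 1.18489)  len=1.1464
  (v8,v6,v7) [+--] → (0.4166, -0.573208, -1.18489)–(0.4166, 0.573208, -1.18489)  len=1.1464

Chained into 1 loop(s):
  loop 1: 10 segments, perimeter = 8.0743
Total perimeter = 8.074

loops=1 perimeter=8.074


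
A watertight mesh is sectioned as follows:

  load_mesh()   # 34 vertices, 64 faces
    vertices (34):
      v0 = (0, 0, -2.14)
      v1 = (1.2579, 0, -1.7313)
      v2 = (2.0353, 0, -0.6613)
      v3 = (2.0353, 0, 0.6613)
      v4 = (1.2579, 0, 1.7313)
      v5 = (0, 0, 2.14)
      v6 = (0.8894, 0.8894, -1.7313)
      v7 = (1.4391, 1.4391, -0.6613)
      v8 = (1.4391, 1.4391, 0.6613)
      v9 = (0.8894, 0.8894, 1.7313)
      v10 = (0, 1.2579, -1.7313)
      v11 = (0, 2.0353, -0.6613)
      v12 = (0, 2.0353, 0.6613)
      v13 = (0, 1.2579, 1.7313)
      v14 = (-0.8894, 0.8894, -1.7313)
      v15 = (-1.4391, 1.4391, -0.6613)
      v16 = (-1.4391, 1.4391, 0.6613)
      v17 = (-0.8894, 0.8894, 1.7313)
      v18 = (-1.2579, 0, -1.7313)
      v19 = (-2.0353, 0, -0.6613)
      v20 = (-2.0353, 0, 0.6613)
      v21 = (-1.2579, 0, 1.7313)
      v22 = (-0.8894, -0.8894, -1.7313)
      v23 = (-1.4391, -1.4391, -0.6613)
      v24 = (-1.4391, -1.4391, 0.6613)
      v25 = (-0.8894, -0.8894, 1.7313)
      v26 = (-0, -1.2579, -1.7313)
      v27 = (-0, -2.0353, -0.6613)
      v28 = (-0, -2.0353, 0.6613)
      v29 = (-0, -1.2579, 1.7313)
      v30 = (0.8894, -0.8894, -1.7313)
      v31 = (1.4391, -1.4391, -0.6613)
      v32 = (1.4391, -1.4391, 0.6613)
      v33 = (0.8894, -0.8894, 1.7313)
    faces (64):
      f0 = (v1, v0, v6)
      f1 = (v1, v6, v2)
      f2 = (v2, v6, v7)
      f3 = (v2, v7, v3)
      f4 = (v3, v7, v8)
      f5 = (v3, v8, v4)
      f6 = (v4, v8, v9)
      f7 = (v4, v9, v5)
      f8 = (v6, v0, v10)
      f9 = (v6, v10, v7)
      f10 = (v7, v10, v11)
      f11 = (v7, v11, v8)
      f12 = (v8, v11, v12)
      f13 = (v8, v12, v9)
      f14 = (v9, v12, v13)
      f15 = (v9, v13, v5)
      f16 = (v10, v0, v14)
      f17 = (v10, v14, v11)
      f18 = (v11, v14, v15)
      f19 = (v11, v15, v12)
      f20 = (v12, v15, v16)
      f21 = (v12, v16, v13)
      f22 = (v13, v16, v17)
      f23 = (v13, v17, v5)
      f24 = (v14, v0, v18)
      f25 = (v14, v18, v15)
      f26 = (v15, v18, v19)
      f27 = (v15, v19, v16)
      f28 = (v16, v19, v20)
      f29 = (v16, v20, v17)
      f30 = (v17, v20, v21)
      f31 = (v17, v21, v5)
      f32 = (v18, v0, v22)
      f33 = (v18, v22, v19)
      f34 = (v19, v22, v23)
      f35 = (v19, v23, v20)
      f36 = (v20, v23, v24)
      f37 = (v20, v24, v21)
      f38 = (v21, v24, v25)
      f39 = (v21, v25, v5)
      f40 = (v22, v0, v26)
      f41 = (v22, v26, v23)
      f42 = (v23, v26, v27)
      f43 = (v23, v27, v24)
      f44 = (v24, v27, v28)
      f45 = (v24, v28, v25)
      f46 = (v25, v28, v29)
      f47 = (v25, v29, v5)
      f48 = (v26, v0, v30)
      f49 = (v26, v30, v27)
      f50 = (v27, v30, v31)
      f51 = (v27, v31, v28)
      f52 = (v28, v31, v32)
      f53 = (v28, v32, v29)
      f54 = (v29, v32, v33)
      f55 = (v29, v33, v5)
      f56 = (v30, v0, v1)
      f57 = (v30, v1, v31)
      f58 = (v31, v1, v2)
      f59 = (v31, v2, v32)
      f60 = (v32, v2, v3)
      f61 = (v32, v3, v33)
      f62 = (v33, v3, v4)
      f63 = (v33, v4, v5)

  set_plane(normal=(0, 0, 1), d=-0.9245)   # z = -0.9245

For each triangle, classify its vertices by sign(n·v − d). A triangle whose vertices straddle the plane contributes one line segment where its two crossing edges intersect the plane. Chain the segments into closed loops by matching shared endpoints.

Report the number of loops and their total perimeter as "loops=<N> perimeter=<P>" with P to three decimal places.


loops=1 perimeter=11.291

Straddling triangles (16 of 64):
  (v1,v6,v2) [--+] → (1.75343, 0.218776, -0.9245)–(1.84407, 0, -0.9245)  len=0.2368
  (v2,v6,v7) [+-+] → (1.75343, 0.218776, -0.9245)–(1.30388, 1.30388, -0.9245)  len=1.1745
  (v6,v10,v7) [--+] → (1.08511, 1.39453, -0.9245)–(1.30388, 1.30388, -0.9245)  len=0.2368
  (v7,v10,v11) [+-+] → (1.08511, 1.39453, -0.9245)–(0, 1.84407, -0.9245)  len=1.1745
  (v10,v14,v11) [--+] → (-0.218776, 1.75343, -0.9245)–(0, 1.84407, -0.9245)  len=0.2368
  (v11,v14,v15) [+-+] → (-0.218776, 1.75343, -0.9245)–(-1.30388, 1.30388, -0.9245)  len=1.1745
  (v14,v18,v15) [--+] → (-1.39453, 1.08511, -0.9245)–(-1.30388, 1.30388, -0.9245)  len=0.2368
  (v15,v18,v19) [+-+] → (-1.39453, 1.08511, -0.9245)–(-1.84407, 0, -0.9245)  len=1.1745
  (v18,v22,v19) [--+] → (-1.75343, -0.218776, -0.9245)–(-1.84407, 0, -0.9245)  len=0.2368
  (v19,v22,v23) [+-+] → (-1.75343, -0.218776, -0.9245)–(-1.30388, -1.30388, -0.9245)  len=1.1745
  (v22,v26,v23) [--+] → (-1.08511, -1.39453, -0.9245)–(-1.30388, -1.30388, -0.9245)  len=0.2368
  (v23,v26,v27) [+-+] → (-1.08511, -1.39453, -0.9245)–(0, -1.84407, -0.9245)  len=1.1745
  (v26,v30,v27) [--+] → (0.218776, -1.75343, -0.9245)–(0, -1.84407, -0.9245)  len=0.2368
  (v27,v30,v31) [+-+] → (0.218776, -1.75343, -0.9245)–(1.30388, -1.30388, -0.9245)  len=1.1745
  (v30,v1,v31) [--+] → (1.39453, -1.08511, -0.9245)–(1.30388, -1.30388, -0.9245)  len=0.2368
  (v31,v1,v2) [+-+] → (1.39453, -1.08511, -0.9245)–(1.84407, 0, -0.9245)  len=1.1745

Chained into 1 loop(s):
  loop 1: 16 segments, perimeter = 11.2908
Total perimeter = 11.291


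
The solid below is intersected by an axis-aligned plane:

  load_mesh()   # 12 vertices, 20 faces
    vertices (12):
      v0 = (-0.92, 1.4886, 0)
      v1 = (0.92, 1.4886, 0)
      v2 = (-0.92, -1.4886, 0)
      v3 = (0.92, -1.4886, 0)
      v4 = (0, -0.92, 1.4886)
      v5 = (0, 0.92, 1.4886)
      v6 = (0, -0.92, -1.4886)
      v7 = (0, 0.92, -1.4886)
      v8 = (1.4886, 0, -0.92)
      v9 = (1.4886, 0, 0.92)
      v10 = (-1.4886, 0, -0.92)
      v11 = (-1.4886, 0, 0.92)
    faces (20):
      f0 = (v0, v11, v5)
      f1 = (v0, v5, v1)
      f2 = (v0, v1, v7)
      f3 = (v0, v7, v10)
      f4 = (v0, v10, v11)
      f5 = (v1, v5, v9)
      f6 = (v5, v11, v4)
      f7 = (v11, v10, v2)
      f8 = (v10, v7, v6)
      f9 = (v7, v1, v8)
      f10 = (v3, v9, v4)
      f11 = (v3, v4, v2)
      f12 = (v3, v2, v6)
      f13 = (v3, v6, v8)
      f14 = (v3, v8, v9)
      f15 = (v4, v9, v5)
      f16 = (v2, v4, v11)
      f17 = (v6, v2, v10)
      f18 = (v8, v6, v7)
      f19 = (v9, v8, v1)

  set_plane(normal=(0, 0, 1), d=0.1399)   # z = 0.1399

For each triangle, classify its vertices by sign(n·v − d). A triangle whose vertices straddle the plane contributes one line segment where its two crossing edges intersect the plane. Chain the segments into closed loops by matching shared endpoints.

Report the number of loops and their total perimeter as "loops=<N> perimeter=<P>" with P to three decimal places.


Straddling triangles (10 of 20):
  (v0,v11,v5) [-++] → (-1.00646, 1.26224, 0.1399)–(-0.833538, 1.43516, 0.1399)  len=0.2446
  (v0,v5,v1) [-+-] → (-0.833538, 1.43516, 0.1399)–(0.833538, 1.43516, 0.1399)  len=1.6671
  (v0,v10,v11) [--+] → (-1.4886, 0, 0.1399)–(-1.00646, 1.26224, 0.1399)  len=1.3512
  (v1,v5,v9) [-++] → (0.833538, 1.43516, 0.1399)–(1.00646, 1.26224, 0.1399)  len=0.2446
  (v11,v10,v2) [+--] → (-1.4886, 0, 0.1399)–(-1.00646, -1.26224, 0.1399)  len=1.3512
  (v3,v9,v4) [-++] → (1.00646, -1.26224, 0.1399)–(0.833538, -1.43516, 0.1399)  len=0.2446
  (v3,v4,v2) [-+-] → (0.833538, -1.43516, 0.1399)–(-0.833538, -1.43516, 0.1399)  len=1.6671
  (v3,v8,v9) [--+] → (1.4886, 0, 0.1399)–(1.00646, -1.26224, 0.1399)  len=1.3512
  (v2,v4,v11) [-++] → (-0.833538, -1.43516, 0.1399)–(-1.00646, -1.26224, 0.1399)  len=0.2446
  (v9,v8,v1) [+--] → (1.4886, 0, 0.1399)–(1.00646, 1.26224, 0.1399)  len=1.3512

Chained into 1 loop(s):
  loop 1: 10 segments, perimeter = 9.7171
Total perimeter = 9.717

loops=1 perimeter=9.717


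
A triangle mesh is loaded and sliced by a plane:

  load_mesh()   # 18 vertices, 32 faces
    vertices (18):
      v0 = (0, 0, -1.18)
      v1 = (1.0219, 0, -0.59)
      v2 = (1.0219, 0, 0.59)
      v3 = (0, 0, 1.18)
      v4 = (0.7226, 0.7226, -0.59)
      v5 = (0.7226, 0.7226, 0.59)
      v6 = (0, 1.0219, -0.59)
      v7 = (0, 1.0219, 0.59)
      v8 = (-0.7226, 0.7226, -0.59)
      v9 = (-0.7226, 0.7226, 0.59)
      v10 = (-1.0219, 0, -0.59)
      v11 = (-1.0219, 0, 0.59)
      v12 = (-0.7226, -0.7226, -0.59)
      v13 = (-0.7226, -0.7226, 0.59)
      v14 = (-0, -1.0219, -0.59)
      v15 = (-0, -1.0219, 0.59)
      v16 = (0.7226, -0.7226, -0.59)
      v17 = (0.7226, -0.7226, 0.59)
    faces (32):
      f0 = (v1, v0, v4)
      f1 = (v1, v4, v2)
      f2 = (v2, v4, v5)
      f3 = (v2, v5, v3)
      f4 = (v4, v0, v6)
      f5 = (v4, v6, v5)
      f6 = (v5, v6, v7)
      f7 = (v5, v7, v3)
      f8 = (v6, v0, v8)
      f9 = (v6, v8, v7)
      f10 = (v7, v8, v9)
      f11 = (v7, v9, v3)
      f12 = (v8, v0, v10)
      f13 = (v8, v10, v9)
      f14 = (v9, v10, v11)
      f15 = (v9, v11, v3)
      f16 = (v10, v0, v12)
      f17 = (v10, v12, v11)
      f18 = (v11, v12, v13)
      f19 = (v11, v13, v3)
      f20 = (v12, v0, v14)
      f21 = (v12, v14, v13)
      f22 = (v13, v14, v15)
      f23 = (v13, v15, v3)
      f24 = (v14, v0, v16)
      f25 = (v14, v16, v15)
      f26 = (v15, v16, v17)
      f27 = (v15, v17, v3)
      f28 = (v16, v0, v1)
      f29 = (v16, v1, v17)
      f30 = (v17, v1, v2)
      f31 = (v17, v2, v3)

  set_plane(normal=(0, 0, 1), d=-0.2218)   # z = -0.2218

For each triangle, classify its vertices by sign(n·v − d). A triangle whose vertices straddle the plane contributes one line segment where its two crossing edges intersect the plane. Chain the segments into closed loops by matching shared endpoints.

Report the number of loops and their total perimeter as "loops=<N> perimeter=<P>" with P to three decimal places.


loops=1 perimeter=6.257

Straddling triangles (16 of 32):
  (v1,v4,v2) [--+] → (0.815992, 0.497124, -0.2218)–(1.0219, 0, -0.2218)  len=0.5381
  (v2,v4,v5) [+-+] → (0.815992, 0.497124, -0.2218)–(0.7226, 0.7226, -0.2218)  len=0.2441
  (v4,v6,v5) [--+] → (0.225476, 0.928508, -0.2218)–(0.7226, 0.7226, -0.2218)  len=0.5381
  (v5,v6,v7) [+-+] → (0.225476, 0.928508, -0.2218)–(0, 1.0219, -0.2218)  len=0.2441
  (v6,v8,v7) [--+] → (-0.497124, 0.815992, -0.2218)–(0, 1.0219, -0.2218)  len=0.5381
  (v7,v8,v9) [+-+] → (-0.497124, 0.815992, -0.2218)–(-0.7226, 0.7226, -0.2218)  len=0.2441
  (v8,v10,v9) [--+] → (-0.928508, 0.225476, -0.2218)–(-0.7226, 0.7226, -0.2218)  len=0.5381
  (v9,v10,v11) [+-+] → (-0.928508, 0.225476, -0.2218)–(-1.0219, 0, -0.2218)  len=0.2441
  (v10,v12,v11) [--+] → (-0.815992, -0.497124, -0.2218)–(-1.0219, 0, -0.2218)  len=0.5381
  (v11,v12,v13) [+-+] → (-0.815992, -0.497124, -0.2218)–(-0.7226, -0.7226, -0.2218)  len=0.2441
  (v12,v14,v13) [--+] → (-0.225476, -0.928508, -0.2218)–(-0.7226, -0.7226, -0.2218)  len=0.5381
  (v13,v14,v15) [+-+] → (-0.225476, -0.928508, -0.2218)–(0, -1.0219, -0.2218)  len=0.2441
  (v14,v16,v15) [--+] → (0.497124, -0.815992, -0.2218)–(0, -1.0219, -0.2218)  len=0.5381
  (v15,v16,v17) [+-+] → (0.497124, -0.815992, -0.2218)–(0.7226, -0.7226, -0.2218)  len=0.2441
  (v16,v1,v17) [--+] → (0.928508, -0.225476, -0.2218)–(0.7226, -0.7226, -0.2218)  len=0.5381
  (v17,v1,v2) [+-+] → (0.928508, -0.225476, -0.2218)–(1.0219, 0, -0.2218)  len=0.2441

Chained into 1 loop(s):
  loop 1: 16 segments, perimeter = 6.2571
Total perimeter = 6.257


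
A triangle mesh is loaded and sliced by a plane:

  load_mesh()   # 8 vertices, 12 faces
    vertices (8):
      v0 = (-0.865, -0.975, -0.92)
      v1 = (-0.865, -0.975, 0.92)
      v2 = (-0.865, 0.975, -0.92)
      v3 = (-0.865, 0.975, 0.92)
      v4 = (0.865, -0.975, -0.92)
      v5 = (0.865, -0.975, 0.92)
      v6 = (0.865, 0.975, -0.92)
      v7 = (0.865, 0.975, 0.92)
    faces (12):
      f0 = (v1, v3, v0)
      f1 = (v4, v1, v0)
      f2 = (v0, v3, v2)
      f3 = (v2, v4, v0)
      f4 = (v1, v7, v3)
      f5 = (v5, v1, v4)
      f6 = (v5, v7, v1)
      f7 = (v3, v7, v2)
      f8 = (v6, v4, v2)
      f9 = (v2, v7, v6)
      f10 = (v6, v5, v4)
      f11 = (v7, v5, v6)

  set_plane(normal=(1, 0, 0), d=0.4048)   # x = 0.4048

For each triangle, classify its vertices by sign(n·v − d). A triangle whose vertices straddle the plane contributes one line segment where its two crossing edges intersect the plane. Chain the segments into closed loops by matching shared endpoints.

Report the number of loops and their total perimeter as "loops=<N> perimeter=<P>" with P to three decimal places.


loops=1 perimeter=7.580

Straddling triangles (8 of 12):
  (v4,v1,v0) [+--] → (0.4048, -0.975, -0.430539)–(0.4048, -0.975, -0.92)  len=0.4895
  (v2,v4,v0) [-+-] → (0.4048, -0.456277, -0.92)–(0.4048, -0.975, -0.92)  len=0.5187
  (v1,v7,v3) [-+-] → (0.4048, 0.456277, 0.92)–(0.4048, 0.975, 0.92)  len=0.5187
  (v5,v1,v4) [+-+] → (0.4048, -0.975, 0.92)–(0.4048, -0.975, -0.430539)  len=1.3505
  (v5,v7,v1) [++-] → (0.4048, 0.456277, 0.92)–(0.4048, -0.975, 0.92)  len=1.4313
  (v3,v7,v2) [-+-] → (0.4048, 0.975, 0.92)–(0.4048, 0.975, 0.430539)  len=0.4895
  (v6,v4,v2) [++-] → (0.4048, -0.456277, -0.92)–(0.4048, 0.975, -0.92)  len=1.4313
  (v2,v7,v6) [-++] → (0.4048, 0.975, 0.430539)–(0.4048, 0.975, -0.92)  len=1.3505

Chained into 1 loop(s):
  loop 1: 8 segments, perimeter = 7.5800
Total perimeter = 7.580


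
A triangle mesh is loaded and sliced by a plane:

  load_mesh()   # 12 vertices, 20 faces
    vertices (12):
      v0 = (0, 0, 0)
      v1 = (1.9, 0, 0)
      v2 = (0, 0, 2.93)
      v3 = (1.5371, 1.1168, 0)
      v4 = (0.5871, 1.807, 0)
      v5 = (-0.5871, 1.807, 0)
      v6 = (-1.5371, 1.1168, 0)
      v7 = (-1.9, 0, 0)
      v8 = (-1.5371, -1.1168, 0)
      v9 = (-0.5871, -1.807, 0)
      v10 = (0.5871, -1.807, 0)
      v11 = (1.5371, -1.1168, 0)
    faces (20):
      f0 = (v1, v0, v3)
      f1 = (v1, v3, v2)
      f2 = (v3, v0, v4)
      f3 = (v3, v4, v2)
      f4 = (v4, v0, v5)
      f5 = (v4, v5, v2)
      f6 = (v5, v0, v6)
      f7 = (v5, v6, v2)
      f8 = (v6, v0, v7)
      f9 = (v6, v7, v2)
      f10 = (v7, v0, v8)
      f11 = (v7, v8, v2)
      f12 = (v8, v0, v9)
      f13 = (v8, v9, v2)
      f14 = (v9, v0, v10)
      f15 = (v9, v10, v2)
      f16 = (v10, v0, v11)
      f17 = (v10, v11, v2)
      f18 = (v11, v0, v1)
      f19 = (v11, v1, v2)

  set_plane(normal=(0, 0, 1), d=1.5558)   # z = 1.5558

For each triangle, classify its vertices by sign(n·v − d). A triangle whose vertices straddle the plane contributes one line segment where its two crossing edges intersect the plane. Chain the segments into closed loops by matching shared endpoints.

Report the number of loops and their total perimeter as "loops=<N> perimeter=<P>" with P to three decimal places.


loops=1 perimeter=5.507

Straddling triangles (10 of 20):
  (v1,v3,v2) [--+] → (0.720916, 0.523791, 1.5558)–(0.891119, 0, 1.5558)  len=0.5508
  (v3,v4,v2) [--+] → (0.275356, 0.847502, 1.5558)–(0.720916, 0.523791, 1.5558)  len=0.5507
  (v4,v5,v2) [--+] → (-0.275356, 0.847502, 1.5558)–(0.275356, 0.847502, 1.5558)  len=0.5507
  (v5,v6,v2) [--+] → (-0.720916, 0.523791, 1.5558)–(-0.275356, 0.847502, 1.5558)  len=0.5507
  (v6,v7,v2) [--+] → (-0.891119, 0, 1.5558)–(-0.720916, 0.523791, 1.5558)  len=0.5508
  (v7,v8,v2) [--+] → (-0.720916, -0.523791, 1.5558)–(-0.891119, 0, 1.5558)  len=0.5508
  (v8,v9,v2) [--+] → (-0.275356, -0.847502, 1.5558)–(-0.720916, -0.523791, 1.5558)  len=0.5507
  (v9,v10,v2) [--+] → (0.275356, -0.847502, 1.5558)–(-0.275356, -0.847502, 1.5558)  len=0.5507
  (v10,v11,v2) [--+] → (0.720916, -0.523791, 1.5558)–(0.275356, -0.847502, 1.5558)  len=0.5507
  (v11,v1,v2) [--+] → (0.891119, 0, 1.5558)–(0.720916, -0.523791, 1.5558)  len=0.5508

Chained into 1 loop(s):
  loop 1: 10 segments, perimeter = 5.5074
Total perimeter = 5.507


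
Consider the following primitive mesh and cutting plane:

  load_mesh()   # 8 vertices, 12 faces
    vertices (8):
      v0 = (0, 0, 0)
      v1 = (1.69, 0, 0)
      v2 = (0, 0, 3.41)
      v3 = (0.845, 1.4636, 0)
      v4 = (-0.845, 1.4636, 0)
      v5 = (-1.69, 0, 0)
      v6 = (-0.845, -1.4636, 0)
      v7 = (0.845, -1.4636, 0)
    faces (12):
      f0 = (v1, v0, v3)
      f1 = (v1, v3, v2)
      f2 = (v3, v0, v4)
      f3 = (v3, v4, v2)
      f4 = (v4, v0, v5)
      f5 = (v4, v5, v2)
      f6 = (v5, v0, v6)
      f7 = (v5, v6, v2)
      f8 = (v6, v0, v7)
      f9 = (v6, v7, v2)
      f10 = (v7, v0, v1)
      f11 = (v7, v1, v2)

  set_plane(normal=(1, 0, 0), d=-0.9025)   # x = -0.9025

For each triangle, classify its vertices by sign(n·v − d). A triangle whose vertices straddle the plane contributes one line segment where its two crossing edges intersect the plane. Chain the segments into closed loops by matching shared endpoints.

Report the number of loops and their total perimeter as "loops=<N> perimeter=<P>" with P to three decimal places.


Straddling triangles (4 of 12):
  (v4,v0,v5) [++-] → (-0.9025, 0, 0)–(-0.9025, 1.36401, 0)  len=1.3640
  (v4,v5,v2) [+-+] → (-0.9025, 1.36401, 0)–(-0.9025, 0, 1.58898)  len=2.0941
  (v5,v0,v6) [-++] → (-0.9025, 0, 0)–(-0.9025, -1.36401, 0)  len=1.3640
  (v5,v6,v2) [-++] → (-0.9025, -1.36401, 0)–(-0.9025, 0, 1.58898)  len=2.0941

Chained into 1 loop(s):
  loop 1: 4 segments, perimeter = 6.9163
Total perimeter = 6.916

loops=1 perimeter=6.916


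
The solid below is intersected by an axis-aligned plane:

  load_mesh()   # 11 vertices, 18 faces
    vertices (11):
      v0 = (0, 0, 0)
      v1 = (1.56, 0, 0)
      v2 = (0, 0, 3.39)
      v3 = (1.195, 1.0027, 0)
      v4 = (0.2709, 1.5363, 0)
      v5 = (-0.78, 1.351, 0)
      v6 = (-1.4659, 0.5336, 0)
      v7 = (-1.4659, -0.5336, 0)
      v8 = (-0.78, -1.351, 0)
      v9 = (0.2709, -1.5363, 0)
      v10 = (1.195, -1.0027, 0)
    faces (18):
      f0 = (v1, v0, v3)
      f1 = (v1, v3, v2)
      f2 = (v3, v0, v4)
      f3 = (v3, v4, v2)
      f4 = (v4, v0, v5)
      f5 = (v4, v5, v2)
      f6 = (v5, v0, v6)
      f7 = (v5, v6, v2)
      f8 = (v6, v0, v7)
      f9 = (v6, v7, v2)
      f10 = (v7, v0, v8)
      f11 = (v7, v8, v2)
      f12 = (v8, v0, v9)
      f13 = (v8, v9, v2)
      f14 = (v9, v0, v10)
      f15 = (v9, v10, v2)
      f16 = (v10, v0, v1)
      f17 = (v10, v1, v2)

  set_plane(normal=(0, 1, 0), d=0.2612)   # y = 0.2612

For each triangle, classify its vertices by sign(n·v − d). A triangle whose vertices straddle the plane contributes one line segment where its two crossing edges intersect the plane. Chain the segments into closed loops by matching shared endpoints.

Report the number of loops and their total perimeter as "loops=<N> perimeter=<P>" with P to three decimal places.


Straddling triangles (10 of 18):
  (v1,v0,v3) [--+] → (0.311294, 0.2612, 0)–(1.46492, 0.2612, 0)  len=1.1536
  (v1,v3,v2) [-+-] → (1.46492, 0.2612, 0)–(0.311294, 0.2612, 2.50692)  len=2.7596
  (v3,v0,v4) [+-+] → (0.311294, 0.2612, 0)–(0.0460581, 0.2612, 0)  len=0.2652
  (v3,v4,v2) [++-] → (0.0460581, 0.2612, 2.81364)–(0.311294, 0.2612, 2.50692)  len=0.4055
  (v4,v0,v5) [+-+] → (0.0460581, 0.2612, 0)–(-0.150804, 0.2612, 0)  len=0.1969
  (v4,v5,v2) [++-] → (-0.150804, 0.2612, 2.73458)–(0.0460581, 0.2612, 2.81364)  len=0.2121
  (v5,v0,v6) [+-+] → (-0.150804, 0.2612, 0)–(-0.717566, 0.2612, 0)  len=0.5668
  (v5,v6,v2) [++-] → (-0.717566, 0.2612, 1.73058)–(-0.150804, 0.2612, 2.73458)  len=1.1529
  (v6,v0,v7) [+--] → (-0.717566, 0.2612, 0)–(-1.4659, 0.2612, 0)  len=0.7483
  (v6,v7,v2) [+--] → (-1.4659, 0.2612, 0)–(-0.717566, 0.2612, 1.73058)  len=1.8854

Chained into 1 loop(s):
  loop 1: 10 segments, perimeter = 9.3464
Total perimeter = 9.346

loops=1 perimeter=9.346


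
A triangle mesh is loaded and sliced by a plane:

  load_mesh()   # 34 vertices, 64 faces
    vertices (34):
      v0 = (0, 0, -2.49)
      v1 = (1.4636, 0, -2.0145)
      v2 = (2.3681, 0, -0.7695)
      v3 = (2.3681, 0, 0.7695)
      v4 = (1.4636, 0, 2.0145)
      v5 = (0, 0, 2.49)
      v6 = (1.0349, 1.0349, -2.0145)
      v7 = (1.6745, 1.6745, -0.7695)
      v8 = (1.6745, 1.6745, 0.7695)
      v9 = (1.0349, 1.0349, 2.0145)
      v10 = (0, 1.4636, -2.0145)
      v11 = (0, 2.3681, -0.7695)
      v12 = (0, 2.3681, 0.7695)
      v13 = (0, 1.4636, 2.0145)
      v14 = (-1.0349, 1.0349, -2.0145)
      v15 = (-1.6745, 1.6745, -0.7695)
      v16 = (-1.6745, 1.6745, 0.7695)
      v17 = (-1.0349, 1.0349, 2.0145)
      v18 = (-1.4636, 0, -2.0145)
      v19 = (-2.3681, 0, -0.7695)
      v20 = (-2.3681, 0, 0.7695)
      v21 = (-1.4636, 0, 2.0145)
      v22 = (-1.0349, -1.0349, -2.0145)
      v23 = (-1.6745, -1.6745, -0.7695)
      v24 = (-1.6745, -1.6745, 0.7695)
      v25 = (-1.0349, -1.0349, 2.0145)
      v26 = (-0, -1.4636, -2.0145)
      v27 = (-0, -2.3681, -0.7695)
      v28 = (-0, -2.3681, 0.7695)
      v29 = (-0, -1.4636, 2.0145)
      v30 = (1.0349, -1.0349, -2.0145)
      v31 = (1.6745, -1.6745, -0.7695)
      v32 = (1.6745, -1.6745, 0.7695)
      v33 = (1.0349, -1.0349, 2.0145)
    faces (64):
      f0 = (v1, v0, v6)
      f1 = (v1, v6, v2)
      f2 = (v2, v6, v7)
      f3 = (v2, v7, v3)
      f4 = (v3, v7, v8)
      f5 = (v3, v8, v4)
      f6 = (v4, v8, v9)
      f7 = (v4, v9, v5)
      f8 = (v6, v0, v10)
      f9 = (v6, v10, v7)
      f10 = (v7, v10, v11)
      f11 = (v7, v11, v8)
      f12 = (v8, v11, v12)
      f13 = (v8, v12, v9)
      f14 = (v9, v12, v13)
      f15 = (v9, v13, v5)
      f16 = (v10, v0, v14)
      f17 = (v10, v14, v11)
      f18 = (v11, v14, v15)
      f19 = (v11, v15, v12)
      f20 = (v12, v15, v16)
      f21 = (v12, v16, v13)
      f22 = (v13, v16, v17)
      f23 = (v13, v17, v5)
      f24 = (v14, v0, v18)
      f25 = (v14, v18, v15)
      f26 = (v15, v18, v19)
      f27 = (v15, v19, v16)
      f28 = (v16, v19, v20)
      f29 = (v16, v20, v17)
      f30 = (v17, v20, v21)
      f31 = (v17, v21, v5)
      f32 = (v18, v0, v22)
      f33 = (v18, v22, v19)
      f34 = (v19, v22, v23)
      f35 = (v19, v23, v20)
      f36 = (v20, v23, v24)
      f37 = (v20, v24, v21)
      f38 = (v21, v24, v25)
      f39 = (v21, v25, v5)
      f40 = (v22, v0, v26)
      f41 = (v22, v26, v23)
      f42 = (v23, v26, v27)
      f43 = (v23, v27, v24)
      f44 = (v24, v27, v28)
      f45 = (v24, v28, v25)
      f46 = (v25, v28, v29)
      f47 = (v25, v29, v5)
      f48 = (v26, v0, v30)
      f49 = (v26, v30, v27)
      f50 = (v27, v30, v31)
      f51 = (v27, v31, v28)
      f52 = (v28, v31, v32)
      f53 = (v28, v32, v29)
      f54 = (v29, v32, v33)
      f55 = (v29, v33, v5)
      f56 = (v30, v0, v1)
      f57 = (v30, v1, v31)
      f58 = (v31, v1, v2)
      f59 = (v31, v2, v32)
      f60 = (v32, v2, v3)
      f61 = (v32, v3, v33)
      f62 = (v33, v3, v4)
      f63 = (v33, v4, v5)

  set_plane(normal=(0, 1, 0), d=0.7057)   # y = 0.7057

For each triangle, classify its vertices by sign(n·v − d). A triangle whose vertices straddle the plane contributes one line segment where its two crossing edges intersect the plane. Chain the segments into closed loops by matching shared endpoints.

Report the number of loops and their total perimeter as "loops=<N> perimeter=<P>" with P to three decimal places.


Straddling triangles (20 of 64):
  (v1,v0,v6) [--+] → (0.7057, 0.7057, -2.16576)–(1.17127, 0.7057, -2.0145)  len=0.4895
  (v1,v6,v2) [-+-] → (1.17127, 0.7057, -2.0145)–(1.45899, 0.7057, -1.61847)  len=0.4895
  (v2,v6,v7) [-++] → (1.45899, 0.7057, -1.61847)–(2.07579, 0.7057, -0.7695)  len=1.0494
  (v2,v7,v3) [-+-] → (2.07579, 0.7057, -0.7695)–(2.07579, 0.7057, 0.120905)  len=0.8904
  (v3,v7,v8) [-++] → (2.07579, 0.7057, 0.120905)–(2.07579, 0.7057, 0.7695)  len=0.6486
  (v3,v8,v4) [-+-] → (2.07579, 0.7057, 0.7695)–(1.55248, 0.7057, 1.48981)  len=0.8903
  (v4,v8,v9) [-++] → (1.55248, 0.7057, 1.48981)–(1.17127, 0.7057, 2.0145)  len=0.6486
  (v4,v9,v5) [-+-] → (1.17127, 0.7057, 2.0145)–(0.7057, 0.7057, 2.16576)  len=0.4895
  (v6,v0,v10) [+-+] → (0.7057, 0.7057, -2.16576)–(0, 0.7057, -2.26073)  len=0.7121
  (v9,v13,v5) [++-] → (0, 0.7057, 2.26073)–(0.7057, 0.7057, 2.16576)  len=0.7121
  (v10,v0,v14) [+-+] → (0, 0.7057, -2.26073)–(-0.7057, 0.7057, -2.16576)  len=0.7121
  (v13,v17,v5) [++-] → (-0.7057, 0.7057, 2.16576)–(0, 0.7057, 2.26073)  len=0.7121
  (v14,v0,v18) [+--] → (-0.7057, 0.7057, -2.16576)–(-1.17127, 0.7057, -2.0145)  len=0.4895
  (v14,v18,v15) [+-+] → (-1.17127, 0.7057, -2.0145)–(-1.55248, 0.7057, -1.48981)  len=0.6486
  (v15,v18,v19) [+--] → (-1.55248, 0.7057, -1.48981)–(-2.07579, 0.7057, -0.7695)  len=0.8903
  (v15,v19,v16) [+-+] → (-2.07579, 0.7057, -0.7695)–(-2.07579, 0.7057, -0.120905)  len=0.6486
  (v16,v19,v20) [+--] → (-2.07579, 0.7057, -0.120905)–(-2.07579, 0.7057, 0.7695)  len=0.8904
  (v16,v20,v17) [+-+] → (-2.07579, 0.7057, 0.7695)–(-1.45899, 0.7057, 1.61847)  len=1.0494
  (v17,v20,v21) [+--] → (-1.45899, 0.7057, 1.61847)–(-1.17127, 0.7057, 2.0145)  len=0.4895
  (v17,v21,v5) [+--] → (-1.17127, 0.7057, 2.0145)–(-0.7057, 0.7057, 2.16576)  len=0.4895

Chained into 1 loop(s):
  loop 1: 20 segments, perimeter = 14.0399
Total perimeter = 14.040

loops=1 perimeter=14.040


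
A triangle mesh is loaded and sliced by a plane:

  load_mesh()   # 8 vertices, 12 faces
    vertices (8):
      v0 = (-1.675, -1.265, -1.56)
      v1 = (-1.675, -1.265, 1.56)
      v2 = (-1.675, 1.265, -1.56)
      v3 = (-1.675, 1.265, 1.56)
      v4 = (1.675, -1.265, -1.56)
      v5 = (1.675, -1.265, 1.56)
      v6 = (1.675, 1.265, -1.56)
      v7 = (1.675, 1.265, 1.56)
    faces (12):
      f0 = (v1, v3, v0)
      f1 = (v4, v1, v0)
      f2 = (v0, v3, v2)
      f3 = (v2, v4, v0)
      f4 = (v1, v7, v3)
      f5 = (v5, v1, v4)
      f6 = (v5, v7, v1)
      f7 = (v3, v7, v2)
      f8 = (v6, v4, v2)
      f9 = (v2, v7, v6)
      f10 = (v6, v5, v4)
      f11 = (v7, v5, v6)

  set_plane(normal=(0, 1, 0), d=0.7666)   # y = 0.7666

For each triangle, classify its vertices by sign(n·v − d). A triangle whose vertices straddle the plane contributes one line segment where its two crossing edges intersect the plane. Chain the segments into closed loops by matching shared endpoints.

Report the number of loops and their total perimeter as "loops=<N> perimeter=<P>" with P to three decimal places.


loops=1 perimeter=12.940

Straddling triangles (8 of 12):
  (v1,v3,v0) [-+-] → (-1.675, 0.7666, 1.56)–(-1.675, 0.7666, 0.945372)  len=0.6146
  (v0,v3,v2) [-++] → (-1.675, 0.7666, 0.945372)–(-1.675, 0.7666, -1.56)  len=2.5054
  (v2,v4,v0) [+--] → (-1.01506, 0.7666, -1.56)–(-1.675, 0.7666, -1.56)  len=0.6599
  (v1,v7,v3) [-++] → (1.01506, 0.7666, 1.56)–(-1.675, 0.7666, 1.56)  len=2.6901
  (v5,v7,v1) [-+-] → (1.675, 0.7666, 1.56)–(1.01506, 0.7666, 1.56)  len=0.6599
  (v6,v4,v2) [+-+] → (1.675, 0.7666, -1.56)–(-1.01506, 0.7666, -1.56)  len=2.6901
  (v6,v5,v4) [+--] → (1.675, 0.7666, -0.945372)–(1.675, 0.7666, -1.56)  len=0.6146
  (v7,v5,v6) [+-+] → (1.675, 0.7666, 1.56)–(1.675, 0.7666, -0.945372)  len=2.5054

Chained into 1 loop(s):
  loop 1: 8 segments, perimeter = 12.9400
Total perimeter = 12.940


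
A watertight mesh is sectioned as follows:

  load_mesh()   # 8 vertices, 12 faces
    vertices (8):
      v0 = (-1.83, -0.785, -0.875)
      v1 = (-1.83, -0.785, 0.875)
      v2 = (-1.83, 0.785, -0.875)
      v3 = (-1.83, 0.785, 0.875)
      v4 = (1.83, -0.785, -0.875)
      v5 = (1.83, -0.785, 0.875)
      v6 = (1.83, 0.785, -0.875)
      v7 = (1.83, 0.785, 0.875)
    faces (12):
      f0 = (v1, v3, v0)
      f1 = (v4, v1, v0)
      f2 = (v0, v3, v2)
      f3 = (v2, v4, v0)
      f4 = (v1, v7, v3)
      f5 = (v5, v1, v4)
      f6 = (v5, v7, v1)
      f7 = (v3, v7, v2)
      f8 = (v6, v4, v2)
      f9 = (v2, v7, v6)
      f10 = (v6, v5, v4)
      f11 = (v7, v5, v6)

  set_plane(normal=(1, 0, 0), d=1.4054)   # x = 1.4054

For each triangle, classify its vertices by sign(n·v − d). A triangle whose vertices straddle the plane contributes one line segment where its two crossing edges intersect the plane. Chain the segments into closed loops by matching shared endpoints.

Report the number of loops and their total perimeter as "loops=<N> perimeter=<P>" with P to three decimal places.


loops=1 perimeter=6.640

Straddling triangles (8 of 12):
  (v4,v1,v0) [+--] → (1.4054, -0.785, -0.671981)–(1.4054, -0.785, -0.875)  len=0.2030
  (v2,v4,v0) [-+-] → (1.4054, -0.602863, -0.875)–(1.4054, -0.785, -0.875)  len=0.1821
  (v1,v7,v3) [-+-] → (1.4054, 0.602863, 0.875)–(1.4054, 0.785, 0.875)  len=0.1821
  (v5,v1,v4) [+-+] → (1.4054, -0.785, 0.875)–(1.4054, -0.785, -0.671981)  len=1.5470
  (v5,v7,v1) [++-] → (1.4054, 0.602863, 0.875)–(1.4054, -0.785, 0.875)  len=1.3879
  (v3,v7,v2) [-+-] → (1.4054, 0.785, 0.875)–(1.4054, 0.785, 0.671981)  len=0.2030
  (v6,v4,v2) [++-] → (1.4054, -0.602863, -0.875)–(1.4054, 0.785, -0.875)  len=1.3879
  (v2,v7,v6) [-++] → (1.4054, 0.785, 0.671981)–(1.4054, 0.785, -0.875)  len=1.5470

Chained into 1 loop(s):
  loop 1: 8 segments, perimeter = 6.6400
Total perimeter = 6.640


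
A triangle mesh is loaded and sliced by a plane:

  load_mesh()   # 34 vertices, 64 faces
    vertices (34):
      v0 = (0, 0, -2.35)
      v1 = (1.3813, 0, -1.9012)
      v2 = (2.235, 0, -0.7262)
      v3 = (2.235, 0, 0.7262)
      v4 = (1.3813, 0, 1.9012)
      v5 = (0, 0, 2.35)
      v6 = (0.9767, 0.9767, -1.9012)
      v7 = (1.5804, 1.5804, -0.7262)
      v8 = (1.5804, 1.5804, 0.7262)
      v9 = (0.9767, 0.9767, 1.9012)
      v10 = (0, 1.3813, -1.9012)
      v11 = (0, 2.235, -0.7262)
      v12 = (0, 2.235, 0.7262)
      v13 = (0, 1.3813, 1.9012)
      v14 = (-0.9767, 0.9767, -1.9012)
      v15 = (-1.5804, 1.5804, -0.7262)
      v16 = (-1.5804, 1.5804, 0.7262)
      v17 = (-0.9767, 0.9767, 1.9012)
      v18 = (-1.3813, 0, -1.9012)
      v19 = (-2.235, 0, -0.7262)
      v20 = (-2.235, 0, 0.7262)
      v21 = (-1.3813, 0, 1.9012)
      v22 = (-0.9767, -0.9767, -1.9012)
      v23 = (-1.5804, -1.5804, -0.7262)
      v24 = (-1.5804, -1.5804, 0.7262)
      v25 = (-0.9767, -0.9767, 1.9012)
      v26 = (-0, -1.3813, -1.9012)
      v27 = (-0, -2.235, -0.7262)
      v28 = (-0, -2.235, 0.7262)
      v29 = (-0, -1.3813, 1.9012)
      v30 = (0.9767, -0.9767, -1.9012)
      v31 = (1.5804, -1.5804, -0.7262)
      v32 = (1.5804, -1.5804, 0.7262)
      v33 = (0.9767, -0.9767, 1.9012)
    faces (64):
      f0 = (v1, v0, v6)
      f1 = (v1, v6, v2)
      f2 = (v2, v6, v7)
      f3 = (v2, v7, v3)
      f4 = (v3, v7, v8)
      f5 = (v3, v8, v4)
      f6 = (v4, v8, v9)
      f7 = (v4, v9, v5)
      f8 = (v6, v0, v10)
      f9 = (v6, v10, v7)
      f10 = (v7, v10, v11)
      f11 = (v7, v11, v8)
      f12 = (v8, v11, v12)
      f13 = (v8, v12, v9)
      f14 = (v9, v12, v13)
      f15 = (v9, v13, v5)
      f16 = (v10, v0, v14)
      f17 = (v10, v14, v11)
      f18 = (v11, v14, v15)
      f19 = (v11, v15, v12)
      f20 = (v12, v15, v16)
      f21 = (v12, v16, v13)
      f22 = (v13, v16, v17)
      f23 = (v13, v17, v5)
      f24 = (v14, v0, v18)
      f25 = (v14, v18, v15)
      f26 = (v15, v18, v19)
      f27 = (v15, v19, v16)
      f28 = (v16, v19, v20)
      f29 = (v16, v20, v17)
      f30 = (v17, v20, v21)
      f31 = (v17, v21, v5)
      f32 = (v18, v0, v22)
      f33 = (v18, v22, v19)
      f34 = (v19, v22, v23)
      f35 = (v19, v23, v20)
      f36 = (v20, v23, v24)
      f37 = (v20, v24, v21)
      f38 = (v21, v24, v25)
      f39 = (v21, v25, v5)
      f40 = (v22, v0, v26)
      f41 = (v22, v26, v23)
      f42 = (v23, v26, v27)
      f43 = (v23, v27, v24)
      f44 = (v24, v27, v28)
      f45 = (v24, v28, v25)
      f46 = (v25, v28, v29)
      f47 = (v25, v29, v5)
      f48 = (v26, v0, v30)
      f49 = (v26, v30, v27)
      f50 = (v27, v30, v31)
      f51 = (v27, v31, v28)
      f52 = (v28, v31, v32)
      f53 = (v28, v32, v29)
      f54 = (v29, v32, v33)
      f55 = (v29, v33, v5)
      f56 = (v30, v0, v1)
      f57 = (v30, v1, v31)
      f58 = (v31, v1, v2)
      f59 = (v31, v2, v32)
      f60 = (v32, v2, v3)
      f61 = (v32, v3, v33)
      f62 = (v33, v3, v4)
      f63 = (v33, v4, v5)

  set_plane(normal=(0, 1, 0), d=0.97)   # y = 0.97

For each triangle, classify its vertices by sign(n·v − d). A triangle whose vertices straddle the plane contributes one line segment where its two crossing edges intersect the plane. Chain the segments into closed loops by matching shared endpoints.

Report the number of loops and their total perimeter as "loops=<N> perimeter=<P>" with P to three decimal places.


Straddling triangles (20 of 64):
  (v1,v0,v6) [--+] → (0.97, 0.97, -1.90428)–(0.979475, 0.97, -1.9012)  len=0.0100
  (v1,v6,v2) [-+-] → (0.979475, 0.97, -1.9012)–(0.985332, 0.97, -1.89314)  len=0.0100
  (v2,v6,v7) [-++] → (0.985332, 0.97, -1.89314)–(1.83323, 0.97, -0.7262)  len=1.4425
  (v2,v7,v3) [-+-] → (1.83323, 0.97, -0.7262)–(1.83323, 0.97, -0.165238)  len=0.5610
  (v3,v7,v8) [-++] → (1.83323, 0.97, -0.165238)–(1.83323, 0.97, 0.7262)  len=0.8914
  (v3,v8,v4) [-+-] → (1.83323, 0.97, 0.7262)–(1.5035, 0.97, 1.18002)  len=0.5610
  (v4,v8,v9) [-++] → (1.5035, 0.97, 1.18002)–(0.979475, 0.97, 1.9012)  len=0.8915
  (v4,v9,v5) [-+-] → (0.979475, 0.97, 1.9012)–(0.97, 0.97, 1.90428)  len=0.0100
  (v6,v0,v10) [+-+] → (0.97, 0.97, -1.90428)–(0, 0.97, -2.03484)  len=0.9787
  (v9,v13,v5) [++-] → (0, 0.97, 2.03484)–(0.97, 0.97, 1.90428)  len=0.9787
  (v10,v0,v14) [+-+] → (0, 0.97, -2.03484)–(-0.97, 0.97, -1.90428)  len=0.9787
  (v13,v17,v5) [++-] → (-0.97, 0.97, 1.90428)–(0, 0.97, 2.03484)  len=0.9787
  (v14,v0,v18) [+--] → (-0.97, 0.97, -1.90428)–(-0.979475, 0.97, -1.9012)  len=0.0100
  (v14,v18,v15) [+-+] → (-0.979475, 0.97, -1.9012)–(-1.5035, 0.97, -1.18002)  len=0.8915
  (v15,v18,v19) [+--] → (-1.5035, 0.97, -1.18002)–(-1.83323, 0.97, -0.7262)  len=0.5610
  (v15,v19,v16) [+-+] → (-1.83323, 0.97, -0.7262)–(-1.83323, 0.97, 0.165238)  len=0.8914
  (v16,v19,v20) [+--] → (-1.83323, 0.97, 0.165238)–(-1.83323, 0.97, 0.7262)  len=0.5610
  (v16,v20,v17) [+-+] → (-1.83323, 0.97, 0.7262)–(-0.985332, 0.97, 1.89314)  len=1.4425
  (v17,v20,v21) [+--] → (-0.985332, 0.97, 1.89314)–(-0.979475, 0.97, 1.9012)  len=0.0100
  (v17,v21,v5) [+--] → (-0.979475, 0.97, 1.9012)–(-0.97, 0.97, 1.90428)  len=0.0100

Chained into 1 loop(s):
  loop 1: 20 segments, perimeter = 12.6693
Total perimeter = 12.669

loops=1 perimeter=12.669


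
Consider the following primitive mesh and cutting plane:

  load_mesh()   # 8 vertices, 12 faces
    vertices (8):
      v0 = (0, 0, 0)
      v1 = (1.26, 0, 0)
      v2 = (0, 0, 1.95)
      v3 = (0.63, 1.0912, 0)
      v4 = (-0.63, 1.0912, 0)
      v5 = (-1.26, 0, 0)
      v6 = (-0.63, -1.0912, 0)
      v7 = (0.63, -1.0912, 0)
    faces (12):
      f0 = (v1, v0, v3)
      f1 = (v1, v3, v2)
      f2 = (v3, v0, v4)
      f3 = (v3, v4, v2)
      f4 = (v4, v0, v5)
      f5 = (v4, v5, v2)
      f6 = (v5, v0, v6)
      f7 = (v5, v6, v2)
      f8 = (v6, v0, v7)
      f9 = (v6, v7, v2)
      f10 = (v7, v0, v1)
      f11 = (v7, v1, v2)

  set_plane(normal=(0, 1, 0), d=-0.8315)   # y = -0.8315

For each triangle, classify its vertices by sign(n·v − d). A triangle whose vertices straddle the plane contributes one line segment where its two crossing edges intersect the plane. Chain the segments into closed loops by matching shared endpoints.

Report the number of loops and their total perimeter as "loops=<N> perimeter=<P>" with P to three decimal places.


Straddling triangles (6 of 12):
  (v5,v0,v6) [++-] → (-0.480063, -0.8315, 0)–(-0.779937, -0.8315, 0)  len=0.2999
  (v5,v6,v2) [+-+] → (-0.779937, -0.8315, 0)–(-0.480063, -0.8315, 0.46409)  len=0.5525
  (v6,v0,v7) [-+-] → (-0.480063, -0.8315, 0)–(0.480063, -0.8315, 0)  len=0.9601
  (v6,v7,v2) [--+] → (0.480063, -0.8315, 0.46409)–(-0.480063, -0.8315, 0.46409)  len=0.9601
  (v7,v0,v1) [-++] → (0.480063, -0.8315, 0)–(0.779937, -0.8315, 0)  len=0.2999
  (v7,v1,v2) [-++] → (0.779937, -0.8315, 0)–(0.480063, -0.8315, 0.46409)  len=0.5525

Chained into 1 loop(s):
  loop 1: 6 segments, perimeter = 3.6251
Total perimeter = 3.625

loops=1 perimeter=3.625


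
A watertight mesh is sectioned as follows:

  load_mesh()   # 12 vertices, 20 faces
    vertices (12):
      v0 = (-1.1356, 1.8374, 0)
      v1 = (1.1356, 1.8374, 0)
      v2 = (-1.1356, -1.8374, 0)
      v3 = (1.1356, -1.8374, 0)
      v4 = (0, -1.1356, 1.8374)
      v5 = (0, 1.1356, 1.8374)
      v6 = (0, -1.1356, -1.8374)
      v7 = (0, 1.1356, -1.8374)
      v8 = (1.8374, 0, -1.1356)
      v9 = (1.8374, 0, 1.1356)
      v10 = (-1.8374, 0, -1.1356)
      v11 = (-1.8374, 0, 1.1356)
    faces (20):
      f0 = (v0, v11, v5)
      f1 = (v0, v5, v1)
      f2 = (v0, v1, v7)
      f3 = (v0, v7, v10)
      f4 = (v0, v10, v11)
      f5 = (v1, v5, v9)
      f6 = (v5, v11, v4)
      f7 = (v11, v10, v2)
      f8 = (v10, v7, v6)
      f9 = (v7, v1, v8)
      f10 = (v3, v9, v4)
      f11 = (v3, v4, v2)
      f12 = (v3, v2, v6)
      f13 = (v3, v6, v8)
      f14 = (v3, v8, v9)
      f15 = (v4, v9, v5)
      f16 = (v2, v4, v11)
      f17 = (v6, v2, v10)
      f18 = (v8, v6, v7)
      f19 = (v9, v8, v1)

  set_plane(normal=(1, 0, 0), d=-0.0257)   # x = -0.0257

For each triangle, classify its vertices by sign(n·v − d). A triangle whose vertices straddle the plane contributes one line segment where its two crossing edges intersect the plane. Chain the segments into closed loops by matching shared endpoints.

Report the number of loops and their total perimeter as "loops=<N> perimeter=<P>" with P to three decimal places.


Straddling triangles (10 of 20):
  (v0,v11,v5) [--+] → (-0.0257, 1.11972, 1.82758)–(-0.0257, 1.15148, 1.79582)  len=0.0449
  (v0,v5,v1) [-++] → (-0.0257, 1.15148, 1.79582)–(-0.0257, 1.8374, 0)  len=1.9224
  (v0,v1,v7) [-++] → (-0.0257, 1.8374, 0)–(-0.0257, 1.15148, -1.79582)  len=1.9224
  (v0,v7,v10) [-+-] → (-0.0257, 1.15148, -1.79582)–(-0.0257, 1.11972, -1.82758)  len=0.0449
  (v5,v11,v4) [+-+] → (-0.0257, 1.11972, 1.82758)–(-0.0257, -1.11972, 1.82758)  len=2.2394
  (v10,v7,v6) [-++] → (-0.0257, 1.11972, -1.82758)–(-0.0257, -1.11972, -1.82758)  len=2.2394
  (v3,v4,v2) [++-] → (-0.0257, -1.15148, 1.79582)–(-0.0257, -1.8374, 0)  len=1.9224
  (v3,v2,v6) [+-+] → (-0.0257, -1.8374, 0)–(-0.0257, -1.15148, -1.79582)  len=1.9224
  (v2,v4,v11) [-+-] → (-0.0257, -1.15148, 1.79582)–(-0.0257, -1.11972, 1.82758)  len=0.0449
  (v6,v2,v10) [+--] → (-0.0257, -1.15148, -1.79582)–(-0.0257, -1.11972, -1.82758)  len=0.0449

Chained into 1 loop(s):
  loop 1: 10 segments, perimeter = 12.3480
Total perimeter = 12.348

loops=1 perimeter=12.348
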